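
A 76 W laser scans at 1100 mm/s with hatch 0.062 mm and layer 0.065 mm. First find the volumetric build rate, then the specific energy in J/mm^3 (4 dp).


Build rate = 1100 * 0.062 * 0.065 = 4.433 mm^3/s
SE = 76 / 4.433 = 17.1441 J/mm^3


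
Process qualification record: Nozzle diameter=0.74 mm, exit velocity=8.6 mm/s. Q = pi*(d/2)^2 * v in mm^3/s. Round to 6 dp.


A = pi*(0.74/2)^2 = 0.43008403 mm^2
Q = 0.43008403 * 8.6 = 3.698723 mm^3/s


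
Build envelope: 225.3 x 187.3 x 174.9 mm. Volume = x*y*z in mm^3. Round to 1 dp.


V = 225.3 * 187.3 * 174.9 = 7380550.9 mm^3


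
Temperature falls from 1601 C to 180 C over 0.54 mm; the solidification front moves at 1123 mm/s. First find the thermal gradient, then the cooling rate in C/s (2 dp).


G = (1601-180)/0.54 = 2631.48148148 C/mm
CR = 2631.48148148 * 1123 = 2955153.7 C/s


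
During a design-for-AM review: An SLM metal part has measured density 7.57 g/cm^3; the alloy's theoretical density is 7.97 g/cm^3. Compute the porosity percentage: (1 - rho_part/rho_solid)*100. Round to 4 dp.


Porosity = (1-7.57/7.97)*100 = 5.0188 %


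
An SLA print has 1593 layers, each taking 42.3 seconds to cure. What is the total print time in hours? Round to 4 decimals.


t = 1593 * 42.3 / 3600 = 18.7178 hrs


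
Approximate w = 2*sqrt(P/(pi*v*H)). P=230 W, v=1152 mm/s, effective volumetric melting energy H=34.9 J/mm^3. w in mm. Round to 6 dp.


w = 2*sqrt(230/(pi*1152*34.9)) = 0.085345 mm


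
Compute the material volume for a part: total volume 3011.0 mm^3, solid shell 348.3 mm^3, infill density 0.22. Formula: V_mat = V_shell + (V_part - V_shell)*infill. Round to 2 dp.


V_infill = (3011.0 - 348.3) * 0.22 = 585.79
V_total = 348.3 + 585.79 = 934.09 mm^3


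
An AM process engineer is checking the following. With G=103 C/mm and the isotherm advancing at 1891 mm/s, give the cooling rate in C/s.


CR = 103 * 1891 = 194773 C/s


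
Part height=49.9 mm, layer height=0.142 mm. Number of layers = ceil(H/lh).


Layers = ceil(49.9/0.142) = 352


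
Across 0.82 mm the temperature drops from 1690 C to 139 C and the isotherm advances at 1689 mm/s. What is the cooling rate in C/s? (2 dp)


G = (1690-139)/0.82 = 1891.46341463 C/mm
CR = 1891.46341463 * 1689 = 3194681.71 C/s


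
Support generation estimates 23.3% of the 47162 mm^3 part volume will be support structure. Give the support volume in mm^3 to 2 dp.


V_support = 47162 * 0.233 = 10988.75 mm^3


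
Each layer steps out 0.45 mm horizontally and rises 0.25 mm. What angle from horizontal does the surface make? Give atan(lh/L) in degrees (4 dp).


angle = atan(0.25/0.45) = 29.0546 degrees


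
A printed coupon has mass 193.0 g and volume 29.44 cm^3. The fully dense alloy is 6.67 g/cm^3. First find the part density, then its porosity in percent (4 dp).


rho_part = 193.0 / 29.44 = 6.55570652 g/cm^3
Porosity = (1 - 6.55570652/6.67)*100 = 1.7135 %


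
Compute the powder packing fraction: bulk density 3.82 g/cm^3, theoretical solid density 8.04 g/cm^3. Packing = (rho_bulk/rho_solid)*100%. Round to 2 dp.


Packing = (3.82/8.04)*100 = 47.51 %


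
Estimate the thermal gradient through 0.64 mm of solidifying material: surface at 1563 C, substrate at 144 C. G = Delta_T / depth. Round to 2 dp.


G = (1563-144)/0.64 = 2217.19 C/mm


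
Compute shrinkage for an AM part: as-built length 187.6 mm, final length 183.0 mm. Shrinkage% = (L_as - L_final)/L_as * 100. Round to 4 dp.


Shrinkage = ((187.6-183.0)/187.6)*100 = 2.452 %


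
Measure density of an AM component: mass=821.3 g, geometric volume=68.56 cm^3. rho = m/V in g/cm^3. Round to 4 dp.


rho = 821.3 / 68.56 = 11.9793 g/cm^3


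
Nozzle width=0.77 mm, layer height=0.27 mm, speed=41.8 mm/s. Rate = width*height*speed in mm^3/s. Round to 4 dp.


Rate = 0.77 * 0.27 * 41.8 = 8.6902 mm^3/s


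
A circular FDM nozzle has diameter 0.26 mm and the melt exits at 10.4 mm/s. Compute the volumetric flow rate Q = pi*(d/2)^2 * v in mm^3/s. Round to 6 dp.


A = pi*(0.26/2)^2 = 0.05309292 mm^2
Q = 0.05309292 * 10.4 = 0.552166 mm^3/s


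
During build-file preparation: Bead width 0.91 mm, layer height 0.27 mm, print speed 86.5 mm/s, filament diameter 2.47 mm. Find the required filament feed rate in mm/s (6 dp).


Q = 0.91 * 0.27 * 86.5 = 21.25305 mm^3/s
A_fil = pi*(2.47/2)^2 = 4.79163566 mm^2
v_feed = 21.25305 / 4.79163566 = 4.435448 mm/s


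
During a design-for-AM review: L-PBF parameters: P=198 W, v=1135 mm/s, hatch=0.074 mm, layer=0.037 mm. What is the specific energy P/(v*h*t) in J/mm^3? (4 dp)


Build rate = 1135 * 0.074 * 0.037 = 3.10763 mm^3/s
SE = 198 / 3.10763 = 63.7141 J/mm^3


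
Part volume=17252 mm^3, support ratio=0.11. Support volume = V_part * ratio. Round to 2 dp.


V_support = 17252 * 0.11 = 1897.72 mm^3


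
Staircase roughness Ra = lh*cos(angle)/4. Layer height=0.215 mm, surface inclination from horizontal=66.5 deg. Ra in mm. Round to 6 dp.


Ra = 0.215 * cos(66.5) / 4 = 0.021433 mm


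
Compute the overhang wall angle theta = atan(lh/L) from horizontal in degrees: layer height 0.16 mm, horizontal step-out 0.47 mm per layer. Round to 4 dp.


angle = atan(0.16/0.47) = 18.7999 degrees


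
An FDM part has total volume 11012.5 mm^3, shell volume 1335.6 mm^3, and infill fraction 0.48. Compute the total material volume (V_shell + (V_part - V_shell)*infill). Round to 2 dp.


V_infill = (11012.5 - 1335.6) * 0.48 = 4644.91
V_total = 1335.6 + 4644.91 = 5980.51 mm^3


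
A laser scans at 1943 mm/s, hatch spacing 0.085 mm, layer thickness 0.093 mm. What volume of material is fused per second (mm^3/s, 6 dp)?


Rate = 1943 * 0.085 * 0.093 = 15.359415 mm^3/s


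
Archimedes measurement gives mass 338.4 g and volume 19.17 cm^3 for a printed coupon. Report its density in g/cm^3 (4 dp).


rho = 338.4 / 19.17 = 17.6526 g/cm^3


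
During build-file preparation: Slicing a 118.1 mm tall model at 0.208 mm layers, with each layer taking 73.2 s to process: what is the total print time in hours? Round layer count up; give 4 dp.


Layers = ceil(118.1/0.208) = 568
t = 568 * 73.2 / 3600 = 11.5493 hrs


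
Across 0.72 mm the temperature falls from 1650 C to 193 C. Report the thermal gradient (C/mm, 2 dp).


G = (1650-193)/0.72 = 2023.61 C/mm


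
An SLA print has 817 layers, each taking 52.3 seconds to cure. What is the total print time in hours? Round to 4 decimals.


t = 817 * 52.3 / 3600 = 11.8692 hrs


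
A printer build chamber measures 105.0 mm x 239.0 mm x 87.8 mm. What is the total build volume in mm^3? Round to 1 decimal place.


V = 105.0 * 239.0 * 87.8 = 2203341.0 mm^3


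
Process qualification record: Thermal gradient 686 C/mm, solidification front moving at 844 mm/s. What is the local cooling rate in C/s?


CR = 686 * 844 = 578984 C/s


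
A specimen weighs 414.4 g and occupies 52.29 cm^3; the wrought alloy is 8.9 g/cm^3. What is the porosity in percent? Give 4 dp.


rho_part = 414.4 / 52.29 = 7.92503347 g/cm^3
Porosity = (1 - 7.92503347/8.9)*100 = 10.9547 %


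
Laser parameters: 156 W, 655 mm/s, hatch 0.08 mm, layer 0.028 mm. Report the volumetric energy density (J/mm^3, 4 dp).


E = 156 / (655*0.08*0.028) = 106.325 J/mm^3


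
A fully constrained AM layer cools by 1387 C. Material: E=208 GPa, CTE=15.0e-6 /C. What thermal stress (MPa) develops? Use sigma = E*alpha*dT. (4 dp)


sigma = 208*1000 * 15.0e-6 * 1387 = 4327.44 MPa


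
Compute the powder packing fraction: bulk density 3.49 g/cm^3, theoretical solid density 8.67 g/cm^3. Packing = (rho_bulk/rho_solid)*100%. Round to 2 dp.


Packing = (3.49/8.67)*100 = 40.25 %


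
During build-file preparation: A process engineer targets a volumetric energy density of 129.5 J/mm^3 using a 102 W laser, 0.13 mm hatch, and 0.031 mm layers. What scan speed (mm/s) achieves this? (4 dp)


v = 102 / (129.5*0.13*0.031) = 195.4454 mm/s


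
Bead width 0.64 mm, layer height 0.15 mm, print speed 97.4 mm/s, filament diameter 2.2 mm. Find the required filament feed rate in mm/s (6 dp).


Q = 0.64 * 0.15 * 97.4 = 9.3504 mm^3/s
A_fil = pi*(2.2/2)^2 = 3.80132711 mm^2
v_feed = 9.3504 / 3.80132711 = 2.459773 mm/s


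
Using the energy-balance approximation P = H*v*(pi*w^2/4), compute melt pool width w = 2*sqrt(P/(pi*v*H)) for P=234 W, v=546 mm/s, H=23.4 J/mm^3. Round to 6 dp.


w = 2*sqrt(234/(pi*546*23.4)) = 0.152707 mm


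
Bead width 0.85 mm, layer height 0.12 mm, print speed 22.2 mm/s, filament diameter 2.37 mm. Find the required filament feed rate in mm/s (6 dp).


Q = 0.85 * 0.12 * 22.2 = 2.2644 mm^3/s
A_fil = pi*(2.37/2)^2 = 4.41150294 mm^2
v_feed = 2.2644 / 4.41150294 = 0.513294 mm/s


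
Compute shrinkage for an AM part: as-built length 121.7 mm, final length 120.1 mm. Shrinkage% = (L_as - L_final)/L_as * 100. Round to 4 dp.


Shrinkage = ((121.7-120.1)/121.7)*100 = 1.3147 %


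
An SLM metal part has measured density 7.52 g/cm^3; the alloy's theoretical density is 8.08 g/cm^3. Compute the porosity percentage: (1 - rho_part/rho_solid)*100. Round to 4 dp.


Porosity = (1-7.52/8.08)*100 = 6.9307 %


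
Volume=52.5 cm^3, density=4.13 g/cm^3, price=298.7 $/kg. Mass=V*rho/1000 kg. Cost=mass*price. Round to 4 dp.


Mass = 52.5*4.13/1000 = 0.216825 kg
Cost = 0.216825 * 298.7 = 64.7656 $


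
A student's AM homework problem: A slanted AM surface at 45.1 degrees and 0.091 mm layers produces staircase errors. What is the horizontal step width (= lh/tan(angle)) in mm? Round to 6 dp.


step = 0.091 / tan(45.1) = 0.090683 mm


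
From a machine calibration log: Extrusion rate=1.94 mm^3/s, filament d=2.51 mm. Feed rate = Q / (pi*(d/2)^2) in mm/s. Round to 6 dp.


A = pi*(2.51/2)^2 = 4.948087
v = 1.94 / 4.948087 = 0.392071 mm/s


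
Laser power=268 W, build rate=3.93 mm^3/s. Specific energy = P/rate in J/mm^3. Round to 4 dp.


SE = 268 / 3.93 = 68.1934 J/mm^3


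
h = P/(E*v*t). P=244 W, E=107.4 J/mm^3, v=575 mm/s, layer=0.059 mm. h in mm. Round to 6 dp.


h = 244 / (107.4*575*0.059) = 0.066968 mm


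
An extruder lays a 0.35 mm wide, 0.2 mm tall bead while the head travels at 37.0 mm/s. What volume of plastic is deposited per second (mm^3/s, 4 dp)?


Rate = 0.35 * 0.2 * 37.0 = 2.59 mm^3/s


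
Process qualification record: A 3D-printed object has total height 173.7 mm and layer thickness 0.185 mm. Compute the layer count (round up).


Layers = ceil(173.7/0.185) = 939


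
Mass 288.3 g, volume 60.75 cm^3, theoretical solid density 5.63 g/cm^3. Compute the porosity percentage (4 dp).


rho_part = 288.3 / 60.75 = 4.74567901 g/cm^3
Porosity = (1 - 4.74567901/5.63)*100 = 15.7073 %


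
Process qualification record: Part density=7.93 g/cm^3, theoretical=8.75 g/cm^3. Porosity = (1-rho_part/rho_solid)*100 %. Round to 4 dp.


Porosity = (1-7.93/8.75)*100 = 9.3714 %


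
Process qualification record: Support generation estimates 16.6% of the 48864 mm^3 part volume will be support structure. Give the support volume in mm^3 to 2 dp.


V_support = 48864 * 0.166 = 8111.42 mm^3


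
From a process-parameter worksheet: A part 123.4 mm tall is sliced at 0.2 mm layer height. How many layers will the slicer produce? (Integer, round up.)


Layers = ceil(123.4/0.2) = 617


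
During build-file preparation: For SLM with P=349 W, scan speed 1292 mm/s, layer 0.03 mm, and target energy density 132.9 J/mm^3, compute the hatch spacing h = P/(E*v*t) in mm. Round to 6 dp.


h = 349 / (132.9*1292*0.03) = 0.067751 mm


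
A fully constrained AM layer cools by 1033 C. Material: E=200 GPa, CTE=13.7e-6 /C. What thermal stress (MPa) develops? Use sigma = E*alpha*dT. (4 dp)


sigma = 200*1000 * 13.7e-6 * 1033 = 2830.42 MPa


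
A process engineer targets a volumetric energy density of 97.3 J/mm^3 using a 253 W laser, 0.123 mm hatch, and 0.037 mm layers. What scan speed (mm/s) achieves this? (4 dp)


v = 253 / (97.3*0.123*0.037) = 571.3482 mm/s


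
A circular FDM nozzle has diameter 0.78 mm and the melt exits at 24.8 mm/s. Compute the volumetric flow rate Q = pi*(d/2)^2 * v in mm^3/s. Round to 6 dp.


A = pi*(0.78/2)^2 = 0.47783624 mm^2
Q = 0.47783624 * 24.8 = 11.850339 mm^3/s


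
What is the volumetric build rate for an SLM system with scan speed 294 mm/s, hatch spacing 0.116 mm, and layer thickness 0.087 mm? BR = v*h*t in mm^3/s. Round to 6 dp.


Rate = 294 * 0.116 * 0.087 = 2.967048 mm^3/s


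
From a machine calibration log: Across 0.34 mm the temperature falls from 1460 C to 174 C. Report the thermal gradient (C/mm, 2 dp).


G = (1460-174)/0.34 = 3782.35 C/mm


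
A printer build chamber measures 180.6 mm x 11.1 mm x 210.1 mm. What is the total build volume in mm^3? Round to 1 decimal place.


V = 180.6 * 11.1 * 210.1 = 421179.1 mm^3


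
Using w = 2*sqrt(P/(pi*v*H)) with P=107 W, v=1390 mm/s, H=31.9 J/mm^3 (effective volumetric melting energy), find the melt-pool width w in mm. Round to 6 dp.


w = 2*sqrt(107/(pi*1390*31.9)) = 0.05543 mm


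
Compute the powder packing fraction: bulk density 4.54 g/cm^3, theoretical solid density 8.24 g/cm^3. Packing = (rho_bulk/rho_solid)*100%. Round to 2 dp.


Packing = (4.54/8.24)*100 = 55.1 %


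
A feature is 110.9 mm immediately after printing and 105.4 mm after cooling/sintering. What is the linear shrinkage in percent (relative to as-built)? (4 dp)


Shrinkage = ((110.9-105.4)/110.9)*100 = 4.9594 %


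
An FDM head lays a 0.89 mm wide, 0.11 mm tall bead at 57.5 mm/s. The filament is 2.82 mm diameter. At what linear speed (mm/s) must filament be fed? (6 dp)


Q = 0.89 * 0.11 * 57.5 = 5.62925 mm^3/s
A_fil = pi*(2.82/2)^2 = 6.24580035 mm^2
v_feed = 5.62925 / 6.24580035 = 0.901286 mm/s


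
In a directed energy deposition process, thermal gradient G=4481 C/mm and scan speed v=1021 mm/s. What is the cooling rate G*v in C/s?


CR = 4481 * 1021 = 4575101 C/s


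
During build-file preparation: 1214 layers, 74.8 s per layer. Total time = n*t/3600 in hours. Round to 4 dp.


t = 1214 * 74.8 / 3600 = 25.2242 hrs


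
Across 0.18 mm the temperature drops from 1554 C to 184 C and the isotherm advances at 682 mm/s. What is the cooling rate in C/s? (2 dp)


G = (1554-184)/0.18 = 7611.11111111 C/mm
CR = 7611.11111111 * 682 = 5190777.78 C/s


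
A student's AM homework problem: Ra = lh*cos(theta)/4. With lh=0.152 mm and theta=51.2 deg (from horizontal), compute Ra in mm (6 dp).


Ra = 0.152 * cos(51.2) / 4 = 0.023811 mm


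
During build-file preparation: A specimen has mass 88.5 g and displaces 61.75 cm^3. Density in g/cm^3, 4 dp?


rho = 88.5 / 61.75 = 1.4332 g/cm^3


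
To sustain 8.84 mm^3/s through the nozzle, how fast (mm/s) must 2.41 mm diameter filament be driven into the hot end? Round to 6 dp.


A = pi*(2.41/2)^2 = 4.561671
v = 8.84 / 4.561671 = 1.937886 mm/s


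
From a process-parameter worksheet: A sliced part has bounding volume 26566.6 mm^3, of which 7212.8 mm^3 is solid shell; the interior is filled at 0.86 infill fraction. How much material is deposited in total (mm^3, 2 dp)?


V_infill = (26566.6 - 7212.8) * 0.86 = 16644.27
V_total = 7212.8 + 16644.27 = 23857.07 mm^3


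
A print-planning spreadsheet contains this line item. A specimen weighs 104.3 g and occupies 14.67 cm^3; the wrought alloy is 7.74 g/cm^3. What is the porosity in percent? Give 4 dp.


rho_part = 104.3 / 14.67 = 7.10974778 g/cm^3
Porosity = (1 - 7.10974778/7.74)*100 = 8.1428 %


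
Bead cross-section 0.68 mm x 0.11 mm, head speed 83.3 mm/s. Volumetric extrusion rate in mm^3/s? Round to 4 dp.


Rate = 0.68 * 0.11 * 83.3 = 6.2308 mm^3/s


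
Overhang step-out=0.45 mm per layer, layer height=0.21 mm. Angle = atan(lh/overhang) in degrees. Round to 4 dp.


angle = atan(0.21/0.45) = 25.0169 degrees


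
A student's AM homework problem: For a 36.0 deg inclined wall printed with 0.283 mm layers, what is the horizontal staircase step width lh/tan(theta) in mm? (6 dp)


step = 0.283 / tan(36.0) = 0.389516 mm


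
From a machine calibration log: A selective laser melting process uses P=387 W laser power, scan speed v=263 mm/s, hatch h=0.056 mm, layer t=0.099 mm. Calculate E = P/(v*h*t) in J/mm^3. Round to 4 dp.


E = 387 / (263*0.056*0.099) = 265.419 J/mm^3


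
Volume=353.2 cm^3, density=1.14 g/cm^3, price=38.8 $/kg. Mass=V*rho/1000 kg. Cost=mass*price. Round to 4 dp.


Mass = 353.2*1.14/1000 = 0.402648 kg
Cost = 0.402648 * 38.8 = 15.6227 $


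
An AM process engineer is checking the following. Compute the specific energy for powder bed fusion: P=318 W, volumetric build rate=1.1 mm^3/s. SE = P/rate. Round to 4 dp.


SE = 318 / 1.1 = 289.0909 J/mm^3


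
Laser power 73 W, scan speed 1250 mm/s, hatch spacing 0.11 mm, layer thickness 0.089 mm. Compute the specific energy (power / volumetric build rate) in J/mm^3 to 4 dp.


Build rate = 1250 * 0.11 * 0.089 = 12.2375 mm^3/s
SE = 73 / 12.2375 = 5.9653 J/mm^3


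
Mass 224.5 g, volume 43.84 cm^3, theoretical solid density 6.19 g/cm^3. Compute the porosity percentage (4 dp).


rho_part = 224.5 / 43.84 = 5.12089416 g/cm^3
Porosity = (1 - 5.12089416/6.19)*100 = 17.2715 %


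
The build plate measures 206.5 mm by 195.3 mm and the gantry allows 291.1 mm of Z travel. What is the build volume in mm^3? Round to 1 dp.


V = 206.5 * 195.3 * 291.1 = 11739902.9 mm^3


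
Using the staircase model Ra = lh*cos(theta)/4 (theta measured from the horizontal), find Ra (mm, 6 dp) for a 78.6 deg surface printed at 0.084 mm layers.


Ra = 0.084 * cos(78.6) / 4 = 0.004151 mm


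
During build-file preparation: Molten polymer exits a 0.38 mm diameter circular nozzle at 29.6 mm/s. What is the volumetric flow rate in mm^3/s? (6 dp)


A = pi*(0.38/2)^2 = 0.11341149 mm^2
Q = 0.11341149 * 29.6 = 3.35698 mm^3/s


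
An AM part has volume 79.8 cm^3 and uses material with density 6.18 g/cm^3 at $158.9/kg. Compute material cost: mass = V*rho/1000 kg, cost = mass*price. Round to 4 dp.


Mass = 79.8*6.18/1000 = 0.493164 kg
Cost = 0.493164 * 158.9 = 78.3638 $


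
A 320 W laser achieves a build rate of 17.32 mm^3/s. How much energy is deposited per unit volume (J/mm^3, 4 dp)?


SE = 320 / 17.32 = 18.4758 J/mm^3


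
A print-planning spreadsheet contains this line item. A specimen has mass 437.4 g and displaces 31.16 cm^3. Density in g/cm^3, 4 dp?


rho = 437.4 / 31.16 = 14.0372 g/cm^3


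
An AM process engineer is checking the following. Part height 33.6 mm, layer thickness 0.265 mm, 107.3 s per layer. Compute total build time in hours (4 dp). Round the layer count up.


Layers = ceil(33.6/0.265) = 127
t = 127 * 107.3 / 3600 = 3.7853 hrs


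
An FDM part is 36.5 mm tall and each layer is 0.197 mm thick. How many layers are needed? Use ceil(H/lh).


Layers = ceil(36.5/0.197) = 186


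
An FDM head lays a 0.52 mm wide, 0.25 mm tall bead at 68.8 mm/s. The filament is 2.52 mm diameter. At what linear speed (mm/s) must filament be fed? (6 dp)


Q = 0.52 * 0.25 * 68.8 = 8.944 mm^3/s
A_fil = pi*(2.52/2)^2 = 4.9875925 mm^2
v_feed = 8.944 / 4.9875925 = 1.79325 mm/s


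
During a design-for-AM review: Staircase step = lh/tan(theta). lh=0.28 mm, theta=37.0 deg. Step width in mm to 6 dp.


step = 0.28 / tan(37.0) = 0.371573 mm


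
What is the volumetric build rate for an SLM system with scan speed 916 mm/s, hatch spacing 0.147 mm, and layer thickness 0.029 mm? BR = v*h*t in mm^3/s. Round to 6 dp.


Rate = 916 * 0.147 * 0.029 = 3.904908 mm^3/s


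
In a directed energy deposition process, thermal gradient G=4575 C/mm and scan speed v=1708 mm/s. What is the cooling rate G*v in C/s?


CR = 4575 * 1708 = 7814100 C/s


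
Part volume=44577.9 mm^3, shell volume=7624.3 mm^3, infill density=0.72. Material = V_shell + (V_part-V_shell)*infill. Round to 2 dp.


V_infill = (44577.9 - 7624.3) * 0.72 = 26606.59
V_total = 7624.3 + 26606.59 = 34230.89 mm^3


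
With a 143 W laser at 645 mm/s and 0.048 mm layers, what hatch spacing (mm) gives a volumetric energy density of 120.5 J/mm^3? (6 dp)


h = 143 / (120.5*645*0.048) = 0.038331 mm


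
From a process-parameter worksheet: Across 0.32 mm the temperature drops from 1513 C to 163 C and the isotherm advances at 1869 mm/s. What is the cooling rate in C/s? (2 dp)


G = (1513-163)/0.32 = 4218.75 C/mm
CR = 4218.75 * 1869 = 7884843.75 C/s


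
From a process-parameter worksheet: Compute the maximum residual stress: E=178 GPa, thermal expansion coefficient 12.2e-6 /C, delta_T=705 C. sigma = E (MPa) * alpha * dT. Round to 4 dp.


sigma = 178*1000 * 12.2e-6 * 705 = 1530.978 MPa


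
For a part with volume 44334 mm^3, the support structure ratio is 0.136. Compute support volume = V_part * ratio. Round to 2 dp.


V_support = 44334 * 0.136 = 6029.42 mm^3


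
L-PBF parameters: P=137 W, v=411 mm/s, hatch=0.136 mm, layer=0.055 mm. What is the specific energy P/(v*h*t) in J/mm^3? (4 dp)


Build rate = 411 * 0.136 * 0.055 = 3.07428 mm^3/s
SE = 137 / 3.07428 = 44.5633 J/mm^3


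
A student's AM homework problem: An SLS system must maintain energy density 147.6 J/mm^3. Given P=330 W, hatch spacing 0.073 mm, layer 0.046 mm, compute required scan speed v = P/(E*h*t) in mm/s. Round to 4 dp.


v = 330 / (147.6*0.073*0.046) = 665.8048 mm/s


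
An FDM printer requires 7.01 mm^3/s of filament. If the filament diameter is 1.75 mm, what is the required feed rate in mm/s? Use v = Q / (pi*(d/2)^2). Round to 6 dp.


A = pi*(1.75/2)^2 = 2.405282
v = 7.01 / 2.405282 = 2.914419 mm/s


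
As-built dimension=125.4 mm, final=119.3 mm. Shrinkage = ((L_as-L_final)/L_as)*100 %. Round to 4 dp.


Shrinkage = ((125.4-119.3)/125.4)*100 = 4.8644 %


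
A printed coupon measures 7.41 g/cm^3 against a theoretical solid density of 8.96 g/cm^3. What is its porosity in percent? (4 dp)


Porosity = (1-7.41/8.96)*100 = 17.2991 %


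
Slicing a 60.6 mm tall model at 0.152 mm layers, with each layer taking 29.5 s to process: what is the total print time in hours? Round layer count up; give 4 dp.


Layers = ceil(60.6/0.152) = 399
t = 399 * 29.5 / 3600 = 3.2696 hrs


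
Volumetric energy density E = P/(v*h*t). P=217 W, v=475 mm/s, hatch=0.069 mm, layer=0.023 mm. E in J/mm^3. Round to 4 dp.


E = 217 / (475*0.069*0.023) = 287.8652 J/mm^3


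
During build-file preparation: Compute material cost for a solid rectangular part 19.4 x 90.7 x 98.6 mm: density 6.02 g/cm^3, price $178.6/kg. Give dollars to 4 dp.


V = 19.4 * 90.7 * 98.6 = 173494.588 mm^3 = 173.494588 cm^3
Mass = 173.494588 * 6.02 / 1000 = 1.04443742 kg
Cost = 1.04443742 * 178.6 = 186.5365 $


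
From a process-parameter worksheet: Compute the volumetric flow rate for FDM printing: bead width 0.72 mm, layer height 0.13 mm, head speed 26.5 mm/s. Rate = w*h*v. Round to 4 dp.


Rate = 0.72 * 0.13 * 26.5 = 2.4804 mm^3/s


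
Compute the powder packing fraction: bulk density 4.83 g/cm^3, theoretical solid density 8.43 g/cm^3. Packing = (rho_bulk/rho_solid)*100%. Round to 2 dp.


Packing = (4.83/8.43)*100 = 57.3 %


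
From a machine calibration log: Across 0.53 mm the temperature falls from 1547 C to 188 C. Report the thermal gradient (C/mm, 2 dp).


G = (1547-188)/0.53 = 2564.15 C/mm


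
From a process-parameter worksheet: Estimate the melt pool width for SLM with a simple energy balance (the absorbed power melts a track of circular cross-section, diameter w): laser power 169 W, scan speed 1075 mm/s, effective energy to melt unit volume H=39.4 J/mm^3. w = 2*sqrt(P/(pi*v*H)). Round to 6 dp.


w = 2*sqrt(169/(pi*1075*39.4)) = 0.071276 mm


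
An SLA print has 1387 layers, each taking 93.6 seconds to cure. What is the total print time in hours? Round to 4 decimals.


t = 1387 * 93.6 / 3600 = 36.062 hrs


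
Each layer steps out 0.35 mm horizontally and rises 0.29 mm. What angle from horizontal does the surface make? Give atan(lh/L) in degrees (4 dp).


angle = atan(0.29/0.35) = 39.6442 degrees


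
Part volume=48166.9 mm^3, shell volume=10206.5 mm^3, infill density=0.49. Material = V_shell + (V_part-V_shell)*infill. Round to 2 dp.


V_infill = (48166.9 - 10206.5) * 0.49 = 18600.6
V_total = 10206.5 + 18600.6 = 28807.1 mm^3


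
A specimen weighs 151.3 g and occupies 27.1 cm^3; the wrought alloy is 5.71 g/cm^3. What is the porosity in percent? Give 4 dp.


rho_part = 151.3 / 27.1 = 5.58302583 g/cm^3
Porosity = (1 - 5.58302583/5.71)*100 = 2.2237 %


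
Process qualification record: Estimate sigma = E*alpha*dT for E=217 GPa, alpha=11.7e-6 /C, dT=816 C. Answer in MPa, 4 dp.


sigma = 217*1000 * 11.7e-6 * 816 = 2071.7424 MPa


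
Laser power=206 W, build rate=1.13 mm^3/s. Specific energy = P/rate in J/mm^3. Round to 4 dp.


SE = 206 / 1.13 = 182.3009 J/mm^3


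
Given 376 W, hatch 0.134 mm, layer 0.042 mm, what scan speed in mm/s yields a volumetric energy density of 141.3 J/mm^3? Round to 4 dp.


v = 376 / (141.3*0.134*0.042) = 472.8154 mm/s


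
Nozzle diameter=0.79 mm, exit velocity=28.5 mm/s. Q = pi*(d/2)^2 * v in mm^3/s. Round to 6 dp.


A = pi*(0.79/2)^2 = 0.49016699 mm^2
Q = 0.49016699 * 28.5 = 13.969759 mm^3/s


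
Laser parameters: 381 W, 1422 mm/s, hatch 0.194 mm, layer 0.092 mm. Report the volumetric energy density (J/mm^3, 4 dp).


E = 381 / (1422*0.194*0.092) = 15.0119 J/mm^3


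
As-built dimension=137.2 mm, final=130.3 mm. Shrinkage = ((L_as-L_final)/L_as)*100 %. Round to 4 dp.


Shrinkage = ((137.2-130.3)/137.2)*100 = 5.0292 %


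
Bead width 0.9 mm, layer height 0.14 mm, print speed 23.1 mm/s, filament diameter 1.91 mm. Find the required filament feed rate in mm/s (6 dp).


Q = 0.9 * 0.14 * 23.1 = 2.9106 mm^3/s
A_fil = pi*(1.91/2)^2 = 2.86521104 mm^2
v_feed = 2.9106 / 2.86521104 = 1.015841 mm/s


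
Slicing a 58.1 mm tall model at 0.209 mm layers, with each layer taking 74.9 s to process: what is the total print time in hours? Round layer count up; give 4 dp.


Layers = ceil(58.1/0.209) = 278
t = 278 * 74.9 / 3600 = 5.7839 hrs


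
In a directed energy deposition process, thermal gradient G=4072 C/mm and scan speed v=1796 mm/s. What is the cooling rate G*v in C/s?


CR = 4072 * 1796 = 7313312 C/s


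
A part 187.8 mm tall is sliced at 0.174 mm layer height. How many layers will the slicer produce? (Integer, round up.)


Layers = ceil(187.8/0.174) = 1080


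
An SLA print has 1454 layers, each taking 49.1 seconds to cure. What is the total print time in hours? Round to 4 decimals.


t = 1454 * 49.1 / 3600 = 19.8309 hrs


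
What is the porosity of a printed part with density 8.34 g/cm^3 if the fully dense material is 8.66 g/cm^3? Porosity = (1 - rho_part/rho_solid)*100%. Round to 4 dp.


Porosity = (1-8.34/8.66)*100 = 3.6952 %


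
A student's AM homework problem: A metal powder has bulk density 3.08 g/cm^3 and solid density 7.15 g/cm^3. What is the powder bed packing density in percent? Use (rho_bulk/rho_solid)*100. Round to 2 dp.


Packing = (3.08/7.15)*100 = 43.08 %


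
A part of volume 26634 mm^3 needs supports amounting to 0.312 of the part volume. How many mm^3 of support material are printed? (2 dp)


V_support = 26634 * 0.312 = 8309.81 mm^3


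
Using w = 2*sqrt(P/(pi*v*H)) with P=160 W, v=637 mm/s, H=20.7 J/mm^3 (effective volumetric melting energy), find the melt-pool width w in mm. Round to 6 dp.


w = 2*sqrt(160/(pi*637*20.7)) = 0.124297 mm


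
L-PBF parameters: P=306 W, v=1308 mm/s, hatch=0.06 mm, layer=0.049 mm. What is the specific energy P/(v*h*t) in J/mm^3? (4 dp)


Build rate = 1308 * 0.06 * 0.049 = 3.84552 mm^3/s
SE = 306 / 3.84552 = 79.5731 J/mm^3


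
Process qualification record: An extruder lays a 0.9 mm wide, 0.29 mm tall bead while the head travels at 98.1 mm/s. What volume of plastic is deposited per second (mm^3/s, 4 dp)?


Rate = 0.9 * 0.29 * 98.1 = 25.6041 mm^3/s


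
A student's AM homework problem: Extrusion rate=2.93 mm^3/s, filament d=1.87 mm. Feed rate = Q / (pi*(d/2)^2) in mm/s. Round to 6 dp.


A = pi*(1.87/2)^2 = 2.746459
v = 2.93 / 2.746459 = 1.066828 mm/s


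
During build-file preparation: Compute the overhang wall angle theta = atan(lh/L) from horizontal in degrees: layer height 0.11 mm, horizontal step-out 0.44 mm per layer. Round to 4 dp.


angle = atan(0.11/0.44) = 14.0362 degrees


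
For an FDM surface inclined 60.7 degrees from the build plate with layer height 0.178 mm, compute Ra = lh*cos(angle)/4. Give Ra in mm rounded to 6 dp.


Ra = 0.178 * cos(60.7) / 4 = 0.021778 mm


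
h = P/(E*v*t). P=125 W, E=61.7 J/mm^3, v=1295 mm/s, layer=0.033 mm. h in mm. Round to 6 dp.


h = 125 / (61.7*1295*0.033) = 0.047407 mm


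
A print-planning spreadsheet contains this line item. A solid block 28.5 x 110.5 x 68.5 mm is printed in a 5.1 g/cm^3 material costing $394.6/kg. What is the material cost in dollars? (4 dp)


V = 28.5 * 110.5 * 68.5 = 215723.625 mm^3 = 215.723625 cm^3
Mass = 215.723625 * 5.1 / 1000 = 1.10019049 kg
Cost = 1.10019049 * 394.6 = 434.1352 $


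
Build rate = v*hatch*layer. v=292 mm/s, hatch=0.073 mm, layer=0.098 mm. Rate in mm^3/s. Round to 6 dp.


Rate = 292 * 0.073 * 0.098 = 2.088968 mm^3/s


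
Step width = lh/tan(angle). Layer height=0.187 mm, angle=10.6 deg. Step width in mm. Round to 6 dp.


step = 0.187 / tan(10.6) = 0.999226 mm


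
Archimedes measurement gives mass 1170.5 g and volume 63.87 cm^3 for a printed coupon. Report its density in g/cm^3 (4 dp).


rho = 1170.5 / 63.87 = 18.3263 g/cm^3


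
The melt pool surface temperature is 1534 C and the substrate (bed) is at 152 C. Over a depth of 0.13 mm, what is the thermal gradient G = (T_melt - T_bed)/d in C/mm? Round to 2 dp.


G = (1534-152)/0.13 = 10630.77 C/mm


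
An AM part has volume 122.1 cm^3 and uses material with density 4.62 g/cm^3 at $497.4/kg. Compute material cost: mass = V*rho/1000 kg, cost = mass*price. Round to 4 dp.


Mass = 122.1*4.62/1000 = 0.564102 kg
Cost = 0.564102 * 497.4 = 280.5843 $


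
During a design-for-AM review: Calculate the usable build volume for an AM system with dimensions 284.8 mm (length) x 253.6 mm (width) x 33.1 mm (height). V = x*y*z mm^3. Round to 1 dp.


V = 284.8 * 253.6 * 33.1 = 2390656.8 mm^3


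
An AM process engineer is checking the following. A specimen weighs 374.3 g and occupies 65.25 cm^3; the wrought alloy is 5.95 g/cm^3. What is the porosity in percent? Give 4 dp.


rho_part = 374.3 / 65.25 = 5.73639847 g/cm^3
Porosity = (1 - 5.73639847/5.95)*100 = 3.5899 %


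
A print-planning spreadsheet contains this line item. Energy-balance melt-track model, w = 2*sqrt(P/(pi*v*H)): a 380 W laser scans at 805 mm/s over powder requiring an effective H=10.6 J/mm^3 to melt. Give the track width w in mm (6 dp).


w = 2*sqrt(380/(pi*805*10.6)) = 0.23812 mm


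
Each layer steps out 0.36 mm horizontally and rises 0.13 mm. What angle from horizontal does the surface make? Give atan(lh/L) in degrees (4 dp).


angle = atan(0.13/0.36) = 19.8552 degrees


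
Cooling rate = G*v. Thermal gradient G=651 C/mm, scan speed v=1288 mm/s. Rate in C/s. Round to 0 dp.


CR = 651 * 1288 = 838488 C/s


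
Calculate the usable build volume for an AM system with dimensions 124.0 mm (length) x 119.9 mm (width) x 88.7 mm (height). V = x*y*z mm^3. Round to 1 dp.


V = 124.0 * 119.9 * 88.7 = 1318756.1 mm^3


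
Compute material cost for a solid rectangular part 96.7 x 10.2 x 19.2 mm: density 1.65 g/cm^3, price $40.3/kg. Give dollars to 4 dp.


V = 96.7 * 10.2 * 19.2 = 18937.728 mm^3 = 18.937728 cm^3
Mass = 18.937728 * 1.65 / 1000 = 0.03124725 kg
Cost = 0.03124725 * 40.3 = 1.2593 $


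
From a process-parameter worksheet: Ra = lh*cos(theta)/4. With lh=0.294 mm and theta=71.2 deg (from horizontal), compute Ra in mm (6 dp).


Ra = 0.294 * cos(71.2) / 4 = 0.023687 mm


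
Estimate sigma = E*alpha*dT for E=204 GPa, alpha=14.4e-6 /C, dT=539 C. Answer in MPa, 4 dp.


sigma = 204*1000 * 14.4e-6 * 539 = 1583.3664 MPa


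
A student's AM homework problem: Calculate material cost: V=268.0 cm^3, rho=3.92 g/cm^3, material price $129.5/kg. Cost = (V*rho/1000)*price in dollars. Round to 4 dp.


Mass = 268.0*3.92/1000 = 1.05056 kg
Cost = 1.05056 * 129.5 = 136.0475 $


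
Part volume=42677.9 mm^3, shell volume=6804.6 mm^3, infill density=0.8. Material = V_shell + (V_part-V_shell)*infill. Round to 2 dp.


V_infill = (42677.9 - 6804.6) * 0.8 = 28698.64
V_total = 6804.6 + 28698.64 = 35503.24 mm^3


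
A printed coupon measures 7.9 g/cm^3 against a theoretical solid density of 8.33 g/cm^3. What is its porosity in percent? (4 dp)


Porosity = (1-7.9/8.33)*100 = 5.1621 %


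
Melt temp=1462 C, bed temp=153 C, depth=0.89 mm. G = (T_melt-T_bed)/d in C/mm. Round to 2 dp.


G = (1462-153)/0.89 = 1470.79 C/mm


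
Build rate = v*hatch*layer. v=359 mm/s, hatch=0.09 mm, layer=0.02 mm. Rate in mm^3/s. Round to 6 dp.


Rate = 359 * 0.09 * 0.02 = 0.6462 mm^3/s


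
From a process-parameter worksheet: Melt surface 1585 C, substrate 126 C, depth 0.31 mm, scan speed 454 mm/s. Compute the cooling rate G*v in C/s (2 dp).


G = (1585-126)/0.31 = 4706.4516129 C/mm
CR = 4706.4516129 * 454 = 2136729.03 C/s


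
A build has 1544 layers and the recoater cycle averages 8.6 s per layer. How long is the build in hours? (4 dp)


t = 1544 * 8.6 / 3600 = 3.6884 hrs


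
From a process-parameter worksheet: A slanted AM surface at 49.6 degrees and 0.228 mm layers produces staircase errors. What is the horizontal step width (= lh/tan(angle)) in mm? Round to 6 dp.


step = 0.228 / tan(49.6) = 0.194043 mm


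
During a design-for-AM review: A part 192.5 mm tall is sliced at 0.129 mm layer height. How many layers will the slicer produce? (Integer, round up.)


Layers = ceil(192.5/0.129) = 1493


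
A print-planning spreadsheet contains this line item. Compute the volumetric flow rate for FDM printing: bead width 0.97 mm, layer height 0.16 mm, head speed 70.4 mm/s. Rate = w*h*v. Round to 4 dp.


Rate = 0.97 * 0.16 * 70.4 = 10.9261 mm^3/s


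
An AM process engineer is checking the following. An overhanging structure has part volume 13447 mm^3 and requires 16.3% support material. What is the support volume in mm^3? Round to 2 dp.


V_support = 13447 * 0.163 = 2191.86 mm^3


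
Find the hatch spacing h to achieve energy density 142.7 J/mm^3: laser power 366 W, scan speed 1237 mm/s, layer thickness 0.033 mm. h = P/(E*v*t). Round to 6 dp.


h = 366 / (142.7*1237*0.033) = 0.062831 mm


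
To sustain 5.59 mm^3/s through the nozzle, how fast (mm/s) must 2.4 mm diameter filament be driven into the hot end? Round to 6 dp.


A = pi*(2.4/2)^2 = 4.523893
v = 5.59 / 4.523893 = 1.235661 mm/s


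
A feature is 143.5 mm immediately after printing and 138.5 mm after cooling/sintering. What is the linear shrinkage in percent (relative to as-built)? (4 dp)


Shrinkage = ((143.5-138.5)/143.5)*100 = 3.4843 %


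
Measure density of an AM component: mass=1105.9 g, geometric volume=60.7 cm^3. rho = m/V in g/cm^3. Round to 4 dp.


rho = 1105.9 / 60.7 = 18.2191 g/cm^3


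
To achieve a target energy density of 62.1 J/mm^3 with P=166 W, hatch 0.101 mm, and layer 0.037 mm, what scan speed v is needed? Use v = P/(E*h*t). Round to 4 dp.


v = 166 / (62.1*0.101*0.037) = 715.3085 mm/s


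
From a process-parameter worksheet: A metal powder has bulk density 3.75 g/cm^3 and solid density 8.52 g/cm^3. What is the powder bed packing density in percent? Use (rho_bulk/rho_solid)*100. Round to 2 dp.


Packing = (3.75/8.52)*100 = 44.01 %


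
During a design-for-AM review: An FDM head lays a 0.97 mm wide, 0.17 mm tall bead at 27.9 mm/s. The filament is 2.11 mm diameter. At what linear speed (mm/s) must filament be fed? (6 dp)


Q = 0.97 * 0.17 * 27.9 = 4.60071 mm^3/s
A_fil = pi*(2.11/2)^2 = 3.49667116 mm^2
v_feed = 4.60071 / 3.49667116 = 1.31574 mm/s


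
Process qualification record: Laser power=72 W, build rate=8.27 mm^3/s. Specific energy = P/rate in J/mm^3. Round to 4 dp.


SE = 72 / 8.27 = 8.7062 J/mm^3


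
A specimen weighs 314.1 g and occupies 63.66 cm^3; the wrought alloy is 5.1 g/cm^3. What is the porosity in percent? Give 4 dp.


rho_part = 314.1 / 63.66 = 4.93402451 g/cm^3
Porosity = (1 - 4.93402451/5.1)*100 = 3.2544 %


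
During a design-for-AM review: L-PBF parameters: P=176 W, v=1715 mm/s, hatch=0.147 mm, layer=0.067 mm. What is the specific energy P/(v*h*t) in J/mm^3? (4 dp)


Build rate = 1715 * 0.147 * 0.067 = 16.891035 mm^3/s
SE = 176 / 16.891035 = 10.4197 J/mm^3


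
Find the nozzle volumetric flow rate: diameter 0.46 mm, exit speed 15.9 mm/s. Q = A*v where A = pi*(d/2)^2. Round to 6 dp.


A = pi*(0.46/2)^2 = 0.16619025 mm^2
Q = 0.16619025 * 15.9 = 2.642425 mm^3/s


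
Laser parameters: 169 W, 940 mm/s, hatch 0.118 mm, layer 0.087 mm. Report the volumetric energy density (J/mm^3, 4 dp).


E = 169 / (940*0.118*0.087) = 17.5129 J/mm^3


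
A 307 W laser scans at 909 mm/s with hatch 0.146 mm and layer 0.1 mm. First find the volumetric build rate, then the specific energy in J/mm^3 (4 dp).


Build rate = 909 * 0.146 * 0.1 = 13.2714 mm^3/s
SE = 307 / 13.2714 = 23.1325 J/mm^3


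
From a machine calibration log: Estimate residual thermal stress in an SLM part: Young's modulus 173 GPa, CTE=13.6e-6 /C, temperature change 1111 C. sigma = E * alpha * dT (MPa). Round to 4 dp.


sigma = 173*1000 * 13.6e-6 * 1111 = 2613.9608 MPa


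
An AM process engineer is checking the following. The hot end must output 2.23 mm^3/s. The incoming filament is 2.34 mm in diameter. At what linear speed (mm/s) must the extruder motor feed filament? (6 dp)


A = pi*(2.34/2)^2 = 4.300526
v = 2.23 / 4.300526 = 0.518541 mm/s


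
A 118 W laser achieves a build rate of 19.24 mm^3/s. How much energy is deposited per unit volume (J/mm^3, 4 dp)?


SE = 118 / 19.24 = 6.1331 J/mm^3


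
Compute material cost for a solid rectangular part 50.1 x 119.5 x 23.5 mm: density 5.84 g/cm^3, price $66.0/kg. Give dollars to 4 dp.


V = 50.1 * 119.5 * 23.5 = 140693.325 mm^3 = 140.693325 cm^3
Mass = 140.693325 * 5.84 / 1000 = 0.82164902 kg
Cost = 0.82164902 * 66.0 = 54.2288 $


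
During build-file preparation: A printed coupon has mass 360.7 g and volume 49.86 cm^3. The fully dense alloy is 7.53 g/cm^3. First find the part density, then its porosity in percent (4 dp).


rho_part = 360.7 / 49.86 = 7.23425592 g/cm^3
Porosity = (1 - 7.23425592/7.53)*100 = 3.9275 %


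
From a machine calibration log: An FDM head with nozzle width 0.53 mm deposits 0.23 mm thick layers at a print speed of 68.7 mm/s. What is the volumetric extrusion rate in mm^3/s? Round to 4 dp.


Rate = 0.53 * 0.23 * 68.7 = 8.3745 mm^3/s


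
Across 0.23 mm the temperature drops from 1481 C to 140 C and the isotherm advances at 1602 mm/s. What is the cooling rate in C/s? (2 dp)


G = (1481-140)/0.23 = 5830.43478261 C/mm
CR = 5830.43478261 * 1602 = 9340356.52 C/s


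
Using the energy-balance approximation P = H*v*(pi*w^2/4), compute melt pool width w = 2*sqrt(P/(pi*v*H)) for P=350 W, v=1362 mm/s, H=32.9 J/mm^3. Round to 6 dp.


w = 2*sqrt(350/(pi*1362*32.9)) = 0.099725 mm


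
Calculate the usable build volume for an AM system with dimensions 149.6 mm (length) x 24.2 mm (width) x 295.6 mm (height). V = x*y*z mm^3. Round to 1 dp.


V = 149.6 * 24.2 * 295.6 = 1070166.6 mm^3


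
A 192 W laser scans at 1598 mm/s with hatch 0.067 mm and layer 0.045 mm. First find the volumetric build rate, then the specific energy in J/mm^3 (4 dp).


Build rate = 1598 * 0.067 * 0.045 = 4.81797 mm^3/s
SE = 192 / 4.81797 = 39.8508 J/mm^3
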